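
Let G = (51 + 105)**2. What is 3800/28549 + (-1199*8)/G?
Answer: -22670651/86846058 ≈ -0.26104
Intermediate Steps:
G = 24336 (G = 156**2 = 24336)
3800/28549 + (-1199*8)/G = 3800/28549 - 1199*8/24336 = 3800*(1/28549) - 9592*1/24336 = 3800/28549 - 1199/3042 = -22670651/86846058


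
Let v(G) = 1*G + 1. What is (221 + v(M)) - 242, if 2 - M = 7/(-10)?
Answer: -173/10 ≈ -17.300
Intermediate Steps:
M = 27/10 (M = 2 - 7/(-10) = 2 - 7*(-1)/10 = 2 - 1*(-7/10) = 2 + 7/10 = 27/10 ≈ 2.7000)
v(G) = 1 + G (v(G) = G + 1 = 1 + G)
(221 + v(M)) - 242 = (221 + (1 + 27/10)) - 242 = (221 + 37/10) - 242 = 2247/10 - 242 = -173/10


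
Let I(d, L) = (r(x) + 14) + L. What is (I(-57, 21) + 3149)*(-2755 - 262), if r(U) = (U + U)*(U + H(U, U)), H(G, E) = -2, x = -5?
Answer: -9817318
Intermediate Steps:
r(U) = 2*U*(-2 + U) (r(U) = (U + U)*(U - 2) = (2*U)*(-2 + U) = 2*U*(-2 + U))
I(d, L) = 84 + L (I(d, L) = (2*(-5)*(-2 - 5) + 14) + L = (2*(-5)*(-7) + 14) + L = (70 + 14) + L = 84 + L)
(I(-57, 21) + 3149)*(-2755 - 262) = ((84 + 21) + 3149)*(-2755 - 262) = (105 + 3149)*(-3017) = 3254*(-3017) = -9817318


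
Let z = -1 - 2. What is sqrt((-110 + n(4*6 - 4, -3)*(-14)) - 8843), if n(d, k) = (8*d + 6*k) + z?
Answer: 3*I*sqrt(1211) ≈ 104.4*I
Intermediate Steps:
z = -3
n(d, k) = -3 + 6*k + 8*d (n(d, k) = (8*d + 6*k) - 3 = (6*k + 8*d) - 3 = -3 + 6*k + 8*d)
sqrt((-110 + n(4*6 - 4, -3)*(-14)) - 8843) = sqrt((-110 + (-3 + 6*(-3) + 8*(4*6 - 4))*(-14)) - 8843) = sqrt((-110 + (-3 - 18 + 8*(24 - 4))*(-14)) - 8843) = sqrt((-110 + (-3 - 18 + 8*20)*(-14)) - 8843) = sqrt((-110 + (-3 - 18 + 160)*(-14)) - 8843) = sqrt((-110 + 139*(-14)) - 8843) = sqrt((-110 - 1946) - 8843) = sqrt(-2056 - 8843) = sqrt(-10899) = 3*I*sqrt(1211)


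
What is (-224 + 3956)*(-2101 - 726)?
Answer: -10550364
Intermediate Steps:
(-224 + 3956)*(-2101 - 726) = 3732*(-2827) = -10550364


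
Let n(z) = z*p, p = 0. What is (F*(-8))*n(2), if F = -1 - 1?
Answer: 0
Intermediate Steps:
n(z) = 0 (n(z) = z*0 = 0)
F = -2
(F*(-8))*n(2) = -2*(-8)*0 = 16*0 = 0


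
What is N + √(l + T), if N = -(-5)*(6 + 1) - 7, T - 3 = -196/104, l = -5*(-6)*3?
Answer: 28 + √61594/26 ≈ 37.545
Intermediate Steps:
l = 90 (l = 30*3 = 90)
T = 29/26 (T = 3 - 196/104 = 3 - 196*1/104 = 3 - 49/26 = 29/26 ≈ 1.1154)
N = 28 (N = -(-5)*7 - 7 = -1*(-35) - 7 = 35 - 7 = 28)
N + √(l + T) = 28 + √(90 + 29/26) = 28 + √(2369/26) = 28 + √61594/26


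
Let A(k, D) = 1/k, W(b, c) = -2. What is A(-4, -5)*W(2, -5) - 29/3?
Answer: -55/6 ≈ -9.1667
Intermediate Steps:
A(-4, -5)*W(2, -5) - 29/3 = -2/(-4) - 29/3 = -1/4*(-2) - 29*1/3 = 1/2 - 29/3 = -55/6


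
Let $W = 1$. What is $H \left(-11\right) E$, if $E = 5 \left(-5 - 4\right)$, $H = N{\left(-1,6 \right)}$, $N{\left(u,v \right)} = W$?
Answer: $495$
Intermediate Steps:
$N{\left(u,v \right)} = 1$
$H = 1$
$E = -45$ ($E = 5 \left(-9\right) = -45$)
$H \left(-11\right) E = 1 \left(-11\right) \left(-45\right) = \left(-11\right) \left(-45\right) = 495$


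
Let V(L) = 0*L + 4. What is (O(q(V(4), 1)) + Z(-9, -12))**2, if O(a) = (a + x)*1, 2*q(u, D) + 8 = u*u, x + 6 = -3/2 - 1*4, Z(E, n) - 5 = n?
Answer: 841/4 ≈ 210.25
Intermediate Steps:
Z(E, n) = 5 + n
V(L) = 4 (V(L) = 0 + 4 = 4)
x = -23/2 (x = -6 + (-3/2 - 1*4) = -6 + (-3*1/2 - 4) = -6 + (-3/2 - 4) = -6 - 11/2 = -23/2 ≈ -11.500)
q(u, D) = -4 + u**2/2 (q(u, D) = -4 + (u*u)/2 = -4 + u**2/2)
O(a) = -23/2 + a (O(a) = (a - 23/2)*1 = (-23/2 + a)*1 = -23/2 + a)
(O(q(V(4), 1)) + Z(-9, -12))**2 = ((-23/2 + (-4 + (1/2)*4**2)) + (5 - 12))**2 = ((-23/2 + (-4 + (1/2)*16)) - 7)**2 = ((-23/2 + (-4 + 8)) - 7)**2 = ((-23/2 + 4) - 7)**2 = (-15/2 - 7)**2 = (-29/2)**2 = 841/4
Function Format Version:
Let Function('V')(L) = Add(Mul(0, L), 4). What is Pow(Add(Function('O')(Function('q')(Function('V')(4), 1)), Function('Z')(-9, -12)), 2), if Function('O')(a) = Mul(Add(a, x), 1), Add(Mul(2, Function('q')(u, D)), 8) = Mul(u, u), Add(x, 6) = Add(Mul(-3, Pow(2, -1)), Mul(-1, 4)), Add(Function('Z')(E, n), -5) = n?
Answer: Rational(841, 4) ≈ 210.25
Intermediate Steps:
Function('Z')(E, n) = Add(5, n)
Function('V')(L) = 4 (Function('V')(L) = Add(0, 4) = 4)
x = Rational(-23, 2) (x = Add(-6, Add(Mul(-3, Pow(2, -1)), Mul(-1, 4))) = Add(-6, Add(Mul(-3, Rational(1, 2)), -4)) = Add(-6, Add(Rational(-3, 2), -4)) = Add(-6, Rational(-11, 2)) = Rational(-23, 2) ≈ -11.500)
Function('q')(u, D) = Add(-4, Mul(Rational(1, 2), Pow(u, 2))) (Function('q')(u, D) = Add(-4, Mul(Rational(1, 2), Mul(u, u))) = Add(-4, Mul(Rational(1, 2), Pow(u, 2))))
Function('O')(a) = Add(Rational(-23, 2), a) (Function('O')(a) = Mul(Add(a, Rational(-23, 2)), 1) = Mul(Add(Rational(-23, 2), a), 1) = Add(Rational(-23, 2), a))
Pow(Add(Function('O')(Function('q')(Function('V')(4), 1)), Function('Z')(-9, -12)), 2) = Pow(Add(Add(Rational(-23, 2), Add(-4, Mul(Rational(1, 2), Pow(4, 2)))), Add(5, -12)), 2) = Pow(Add(Add(Rational(-23, 2), Add(-4, Mul(Rational(1, 2), 16))), -7), 2) = Pow(Add(Add(Rational(-23, 2), Add(-4, 8)), -7), 2) = Pow(Add(Add(Rational(-23, 2), 4), -7), 2) = Pow(Add(Rational(-15, 2), -7), 2) = Pow(Rational(-29, 2), 2) = Rational(841, 4)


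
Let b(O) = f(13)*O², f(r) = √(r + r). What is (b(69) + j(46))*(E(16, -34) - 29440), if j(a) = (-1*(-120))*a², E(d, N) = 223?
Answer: -7418780640 - 139102137*√26 ≈ -8.1281e+9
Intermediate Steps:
f(r) = √2*√r (f(r) = √(2*r) = √2*√r)
b(O) = √26*O² (b(O) = (√2*√13)*O² = √26*O²)
j(a) = 120*a²
(b(69) + j(46))*(E(16, -34) - 29440) = (√26*69² + 120*46²)*(223 - 29440) = (√26*4761 + 120*2116)*(-29217) = (4761*√26 + 253920)*(-29217) = (253920 + 4761*√26)*(-29217) = -7418780640 - 139102137*√26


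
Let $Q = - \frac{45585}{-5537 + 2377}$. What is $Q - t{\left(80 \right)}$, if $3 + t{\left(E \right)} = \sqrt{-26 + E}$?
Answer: $\frac{11013}{632} - 3 \sqrt{6} \approx 10.077$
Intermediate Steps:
$Q = \frac{9117}{632}$ ($Q = - \frac{45585}{-3160} = \left(-45585\right) \left(- \frac{1}{3160}\right) = \frac{9117}{632} \approx 14.426$)
$t{\left(E \right)} = -3 + \sqrt{-26 + E}$
$Q - t{\left(80 \right)} = \frac{9117}{632} - \left(-3 + \sqrt{-26 + 80}\right) = \frac{9117}{632} - \left(-3 + \sqrt{54}\right) = \frac{9117}{632} - \left(-3 + 3 \sqrt{6}\right) = \frac{9117}{632} + \left(3 - 3 \sqrt{6}\right) = \frac{11013}{632} - 3 \sqrt{6}$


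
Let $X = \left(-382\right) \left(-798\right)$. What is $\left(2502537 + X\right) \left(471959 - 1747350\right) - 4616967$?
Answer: $-3580502874810$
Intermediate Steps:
$X = 304836$
$\left(2502537 + X\right) \left(471959 - 1747350\right) - 4616967 = \left(2502537 + 304836\right) \left(471959 - 1747350\right) - 4616967 = 2807373 \left(-1275391\right) - 4616967 = -3580498257843 - 4616967 = -3580502874810$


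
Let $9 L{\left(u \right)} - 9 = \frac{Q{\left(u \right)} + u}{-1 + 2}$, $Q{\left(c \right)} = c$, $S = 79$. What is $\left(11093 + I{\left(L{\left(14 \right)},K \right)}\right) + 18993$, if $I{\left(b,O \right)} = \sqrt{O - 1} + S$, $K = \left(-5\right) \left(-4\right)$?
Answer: $30165 + \sqrt{19} \approx 30169.0$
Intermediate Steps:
$K = 20$
$L{\left(u \right)} = 1 + \frac{2 u}{9}$ ($L{\left(u \right)} = 1 + \frac{\left(u + u\right) \frac{1}{-1 + 2}}{9} = 1 + \frac{2 u 1^{-1}}{9} = 1 + \frac{2 u 1}{9} = 1 + \frac{2 u}{9}$)
$I{\left(b,O \right)} = 79 + \sqrt{-1 + O}$ ($I{\left(b,O \right)} = \sqrt{O - 1} + 79 = \sqrt{-1 + O} + 79 = 79 + \sqrt{-1 + O}$)
$\left(11093 + I{\left(L{\left(14 \right)},K \right)}\right) + 18993 = \left(11093 + \left(79 + \sqrt{-1 + 20}\right)\right) + 18993 = \left(11093 + \left(79 + \sqrt{19}\right)\right) + 18993 = \left(11172 + \sqrt{19}\right) + 18993 = 30165 + \sqrt{19}$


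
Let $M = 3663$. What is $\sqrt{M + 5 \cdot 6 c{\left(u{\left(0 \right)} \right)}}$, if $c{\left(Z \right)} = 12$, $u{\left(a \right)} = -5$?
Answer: $3 \sqrt{447} \approx 63.427$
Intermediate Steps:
$\sqrt{M + 5 \cdot 6 c{\left(u{\left(0 \right)} \right)}} = \sqrt{3663 + 5 \cdot 6 \cdot 12} = \sqrt{3663 + 30 \cdot 12} = \sqrt{3663 + 360} = \sqrt{4023} = 3 \sqrt{447}$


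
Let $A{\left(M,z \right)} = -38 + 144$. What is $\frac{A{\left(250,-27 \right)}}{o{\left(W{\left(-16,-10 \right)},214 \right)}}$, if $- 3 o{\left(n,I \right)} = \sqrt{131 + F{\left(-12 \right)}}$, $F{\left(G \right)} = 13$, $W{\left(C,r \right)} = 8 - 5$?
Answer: $- \frac{53}{2} \approx -26.5$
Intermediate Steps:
$W{\left(C,r \right)} = 3$ ($W{\left(C,r \right)} = 8 - 5 = 3$)
$A{\left(M,z \right)} = 106$
$o{\left(n,I \right)} = -4$ ($o{\left(n,I \right)} = - \frac{\sqrt{131 + 13}}{3} = - \frac{\sqrt{144}}{3} = \left(- \frac{1}{3}\right) 12 = -4$)
$\frac{A{\left(250,-27 \right)}}{o{\left(W{\left(-16,-10 \right)},214 \right)}} = \frac{106}{-4} = 106 \left(- \frac{1}{4}\right) = - \frac{53}{2}$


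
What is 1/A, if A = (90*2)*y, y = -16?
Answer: -1/2880 ≈ -0.00034722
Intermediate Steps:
A = -2880 (A = (90*2)*(-16) = 180*(-16) = -2880)
1/A = 1/(-2880) = -1/2880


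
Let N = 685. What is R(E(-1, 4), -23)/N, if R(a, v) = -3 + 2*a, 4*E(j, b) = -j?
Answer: -1/274 ≈ -0.0036496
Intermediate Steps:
E(j, b) = -j/4 (E(j, b) = (-j)/4 = -j/4)
R(E(-1, 4), -23)/N = (-3 + 2*(-1/4*(-1)))/685 = (-3 + 2*(1/4))*(1/685) = (-3 + 1/2)*(1/685) = -5/2*1/685 = -1/274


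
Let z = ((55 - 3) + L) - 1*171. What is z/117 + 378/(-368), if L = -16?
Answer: -5217/2392 ≈ -2.1810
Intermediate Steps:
z = -135 (z = ((55 - 3) - 16) - 1*171 = (52 - 16) - 171 = 36 - 171 = -135)
z/117 + 378/(-368) = -135/117 + 378/(-368) = -135*1/117 + 378*(-1/368) = -15/13 - 189/184 = -5217/2392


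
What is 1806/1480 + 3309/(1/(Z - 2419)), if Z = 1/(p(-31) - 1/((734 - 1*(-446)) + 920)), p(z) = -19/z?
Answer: -235996944413553/29503060 ≈ -7.9991e+6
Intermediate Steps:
Z = 65100/39869 (Z = 1/(-19/(-31) - 1/((734 - 1*(-446)) + 920)) = 1/(-19*(-1/31) - 1/((734 + 446) + 920)) = 1/(19/31 - 1/(1180 + 920)) = 1/(19/31 - 1/2100) = 1/(39869/65100) = 65100/39869 ≈ 1.6328)
1806/1480 + 3309/(1/(Z - 2419)) = 1806/1480 + 3309/(1/(65100/39869 - 2419)) = 1806*(1/1480) + 3309/(1/(-96378011/39869)) = 903/740 + 3309/(-39869/96378011) = 903/740 + 3309*(-96378011/39869) = 903/740 - 318914838399/39869 = -235996944413553/29503060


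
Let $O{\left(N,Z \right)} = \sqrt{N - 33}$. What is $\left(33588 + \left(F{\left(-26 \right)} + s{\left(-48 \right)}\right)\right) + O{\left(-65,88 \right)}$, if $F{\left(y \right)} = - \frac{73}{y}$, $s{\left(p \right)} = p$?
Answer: $\frac{872113}{26} + 7 i \sqrt{2} \approx 33543.0 + 9.8995 i$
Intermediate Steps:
$O{\left(N,Z \right)} = \sqrt{-33 + N}$
$\left(33588 + \left(F{\left(-26 \right)} + s{\left(-48 \right)}\right)\right) + O{\left(-65,88 \right)} = \left(33588 - \left(48 + \frac{73}{-26}\right)\right) + \sqrt{-33 - 65} = \left(33588 - \frac{1175}{26}\right) + \sqrt{-98} = \left(33588 + \left(\frac{73}{26} - 48\right)\right) + 7 i \sqrt{2} = \left(33588 - \frac{1175}{26}\right) + 7 i \sqrt{2} = \frac{872113}{26} + 7 i \sqrt{2}$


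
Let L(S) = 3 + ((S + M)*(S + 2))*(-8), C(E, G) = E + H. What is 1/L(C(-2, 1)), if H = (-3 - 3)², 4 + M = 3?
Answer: -1/9501 ≈ -0.00010525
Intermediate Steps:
M = -1 (M = -4 + 3 = -1)
H = 36 (H = (-6)² = 36)
C(E, G) = 36 + E (C(E, G) = E + 36 = 36 + E)
L(S) = 3 - 8*(-1 + S)*(2 + S) (L(S) = 3 + ((S - 1)*(S + 2))*(-8) = 3 + ((-1 + S)*(2 + S))*(-8) = 3 - 8*(-1 + S)*(2 + S))
1/L(C(-2, 1)) = 1/(19 - 8*(36 - 2) - 8*(36 - 2)²) = 1/(19 - 8*34 - 8*34²) = 1/(19 - 272 - 8*1156) = 1/(19 - 272 - 9248) = 1/(-9501) = -1/9501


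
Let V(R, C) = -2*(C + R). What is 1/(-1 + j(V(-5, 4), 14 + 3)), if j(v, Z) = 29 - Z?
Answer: 1/11 ≈ 0.090909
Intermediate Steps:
V(R, C) = -2*C - 2*R
1/(-1 + j(V(-5, 4), 14 + 3)) = 1/(-1 + (29 - (14 + 3))) = 1/(-1 + (29 - 1*17)) = 1/(-1 + (29 - 17)) = 1/(-1 + 12) = 1/11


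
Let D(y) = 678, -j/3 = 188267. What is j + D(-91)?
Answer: -564123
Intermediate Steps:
j = -564801 (j = -3*188267 = -564801)
j + D(-91) = -564801 + 678 = -564123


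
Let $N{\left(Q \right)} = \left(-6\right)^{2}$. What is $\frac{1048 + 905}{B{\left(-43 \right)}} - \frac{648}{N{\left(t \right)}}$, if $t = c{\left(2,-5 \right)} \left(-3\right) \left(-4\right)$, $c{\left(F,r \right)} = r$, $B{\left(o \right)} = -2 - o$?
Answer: $\frac{1215}{41} \approx 29.634$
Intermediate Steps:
$t = -60$ ($t = \left(-5\right) \left(-3\right) \left(-4\right) = 15 \left(-4\right) = -60$)
$N{\left(Q \right)} = 36$
$\frac{1048 + 905}{B{\left(-43 \right)}} - \frac{648}{N{\left(t \right)}} = \frac{1048 + 905}{-2 - -43} - \frac{648}{36} = \frac{1953}{-2 + 43} - 18 = \frac{1953}{41} - 18 = \frac{1215}{41}$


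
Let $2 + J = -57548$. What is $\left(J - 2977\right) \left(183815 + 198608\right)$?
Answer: $-23146916921$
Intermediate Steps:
$J = -57550$ ($J = -2 - 57548 = -57550$)
$\left(J - 2977\right) \left(183815 + 198608\right) = \left(-57550 - 2977\right) \left(183815 + 198608\right) = \left(-60527\right) 382423 = -23146916921$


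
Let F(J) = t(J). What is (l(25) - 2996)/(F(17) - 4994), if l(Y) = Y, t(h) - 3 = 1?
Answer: 2971/4990 ≈ 0.59539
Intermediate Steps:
t(h) = 4 (t(h) = 3 + 1 = 4)
F(J) = 4
(l(25) - 2996)/(F(17) - 4994) = (25 - 2996)/(4 - 4994) = -2971/(-4990) = -2971*(-1/4990) = 2971/4990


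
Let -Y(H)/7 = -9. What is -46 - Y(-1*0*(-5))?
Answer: -109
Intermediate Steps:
Y(H) = 63 (Y(H) = -7*(-9) = 63)
-46 - Y(-1*0*(-5)) = -46 - 1*63 = -46 - 63 = -109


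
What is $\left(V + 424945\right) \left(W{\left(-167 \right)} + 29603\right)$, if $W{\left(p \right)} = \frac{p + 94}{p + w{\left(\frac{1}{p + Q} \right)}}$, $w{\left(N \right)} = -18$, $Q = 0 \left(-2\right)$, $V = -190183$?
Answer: $\frac{1285704142536}{185} \approx 6.9497 \cdot 10^{9}$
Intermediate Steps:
$Q = 0$
$W{\left(p \right)} = \frac{94 + p}{-18 + p}$ ($W{\left(p \right)} = \frac{p + 94}{p - 18} = \frac{94 + p}{-18 + p}$)
$\left(V + 424945\right) \left(W{\left(-167 \right)} + 29603\right) = \left(-190183 + 424945\right) \left(\frac{94 - 167}{-18 - 167} + 29603\right) = 234762 \left(\frac{1}{-185} \left(-73\right) + 29603\right) = 234762 \left(\left(- \frac{1}{185}\right) \left(-73\right) + 29603\right) = 234762 \left(\frac{73}{185} + 29603\right) = 234762 \cdot \frac{5476628}{185} = \frac{1285704142536}{185}$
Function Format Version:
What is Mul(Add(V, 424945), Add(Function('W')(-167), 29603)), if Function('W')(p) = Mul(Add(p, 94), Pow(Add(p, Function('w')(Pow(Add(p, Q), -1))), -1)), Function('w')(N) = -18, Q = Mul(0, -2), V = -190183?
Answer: Rational(1285704142536, 185) ≈ 6.9497e+9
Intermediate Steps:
Q = 0
Function('W')(p) = Mul(Pow(Add(-18, p), -1), Add(94, p)) (Function('W')(p) = Mul(Add(p, 94), Pow(Add(p, -18), -1)) = Mul(Add(94, p), Pow(Add(-18, p), -1)) = Mul(Pow(Add(-18, p), -1), Add(94, p)))
Mul(Add(V, 424945), Add(Function('W')(-167), 29603)) = Mul(Add(-190183, 424945), Add(Mul(Pow(Add(-18, -167), -1), Add(94, -167)), 29603)) = Mul(234762, Add(Mul(Pow(-185, -1), -73), 29603)) = Mul(234762, Add(Mul(Rational(-1, 185), -73), 29603)) = Mul(234762, Add(Rational(73, 185), 29603)) = Mul(234762, Rational(5476628, 185)) = Rational(1285704142536, 185)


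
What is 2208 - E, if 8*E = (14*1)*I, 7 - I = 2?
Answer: 8797/4 ≈ 2199.3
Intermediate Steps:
I = 5 (I = 7 - 1*2 = 7 - 2 = 5)
E = 35/4 (E = ((14*1)*5)/8 = (14*5)/8 = (⅛)*70 = 35/4 ≈ 8.7500)
2208 - E = 2208 - 1*35/4 = 2208 - 35/4 = 8797/4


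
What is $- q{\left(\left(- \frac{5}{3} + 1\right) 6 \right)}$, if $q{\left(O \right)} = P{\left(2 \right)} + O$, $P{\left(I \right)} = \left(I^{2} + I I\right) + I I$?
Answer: $-8$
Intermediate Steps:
$P{\left(I \right)} = 3 I^{2}$ ($P{\left(I \right)} = \left(I^{2} + I^{2}\right) + I^{2} = 2 I^{2} + I^{2} = 3 I^{2}$)
$q{\left(O \right)} = 12 + O$ ($q{\left(O \right)} = 3 \cdot 2^{2} + O = 3 \cdot 4 + O = 12 + O$)
$- q{\left(\left(- \frac{5}{3} + 1\right) 6 \right)} = - (12 + \left(- \frac{5}{3} + 1\right) 6) = - (12 - 4) = \left(-1\right) 8 = -8$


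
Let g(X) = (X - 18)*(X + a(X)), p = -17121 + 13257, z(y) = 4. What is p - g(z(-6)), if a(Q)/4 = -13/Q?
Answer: -3990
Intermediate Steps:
a(Q) = -52/Q (a(Q) = 4*(-13/Q) = -52/Q)
p = -3864
g(X) = (-18 + X)*(X - 52/X) (g(X) = (X - 18)*(X - 52/X) = (-18 + X)*(X - 52/X))
p - g(z(-6)) = -3864 - (-52 + 4² - 18*4 + 936/4) = -3864 - (-52 + 16 - 72 + 936*(¼)) = -3864 - (-52 + 16 - 72 + 234) = -3864 - 1*126 = -3864 - 126 = -3990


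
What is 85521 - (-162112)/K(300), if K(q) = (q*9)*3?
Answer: 173220553/2025 ≈ 85541.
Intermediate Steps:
K(q) = 27*q (K(q) = (9*q)*3 = 27*q)
85521 - (-162112)/K(300) = 85521 - (-162112)/(27*300) = 85521 - (-162112)/8100 = 85521 - 1*(-40528/2025) = 85521 + 40528/2025 = 173220553/2025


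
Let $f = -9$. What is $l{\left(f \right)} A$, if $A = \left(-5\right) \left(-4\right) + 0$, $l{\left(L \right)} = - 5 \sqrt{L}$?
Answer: $- 300 i \approx - 300.0 i$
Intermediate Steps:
$A = 20$ ($A = 20 + 0 = 20$)
$l{\left(f \right)} A = - 5 \sqrt{-9} \cdot 20 = - 5 \cdot 3 i 20 = - 15 i 20 = - 300 i$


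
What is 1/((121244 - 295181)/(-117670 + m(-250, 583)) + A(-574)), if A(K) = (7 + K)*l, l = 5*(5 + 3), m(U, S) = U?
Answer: -117920/2674251663 ≈ -4.4095e-5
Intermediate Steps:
l = 40 (l = 5*8 = 40)
A(K) = 280 + 40*K (A(K) = (7 + K)*40 = 280 + 40*K)
1/((121244 - 295181)/(-117670 + m(-250, 583)) + A(-574)) = 1/((121244 - 295181)/(-117670 - 250) + (280 + 40*(-574))) = 1/(-173937/(-117920) + (280 - 22960)) = 1/(-173937*(-1/117920) - 22680) = 1/(173937/117920 - 22680) = 1/(-2674251663/117920) = -117920/2674251663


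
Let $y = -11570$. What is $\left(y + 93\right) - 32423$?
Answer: $-43900$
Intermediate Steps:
$\left(y + 93\right) - 32423 = \left(-11570 + 93\right) - 32423 = -11477 - 32423 = -43900$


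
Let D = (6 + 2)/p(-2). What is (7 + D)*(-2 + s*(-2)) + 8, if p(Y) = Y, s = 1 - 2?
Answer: 8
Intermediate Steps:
s = -1
D = -4 (D = (6 + 2)/(-2) = 8*(-½) = -4)
(7 + D)*(-2 + s*(-2)) + 8 = (7 - 4)*(-2 - 1*(-2)) + 8 = 3*(-2 + 2) + 8 = 3*0 + 8 = 0 + 8 = 8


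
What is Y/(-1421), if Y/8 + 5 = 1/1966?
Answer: 39316/1396843 ≈ 0.028146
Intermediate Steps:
Y = -39316/983 (Y = -40 + 8/1966 = -40 + 8*(1/1966) = -40 + 4/983 = -39316/983 ≈ -39.996)
Y/(-1421) = -39316/983/(-1421) = -39316/983*(-1/1421) = 39316/1396843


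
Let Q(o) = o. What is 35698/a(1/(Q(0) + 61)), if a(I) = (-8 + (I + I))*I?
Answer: -66416129/243 ≈ -2.7332e+5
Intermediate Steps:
a(I) = I*(-8 + 2*I) (a(I) = (-8 + 2*I)*I = I*(-8 + 2*I))
35698/a(1/(Q(0) + 61)) = 35698/((2*(-4 + 1/(0 + 61))/(0 + 61))) = 35698/((2*(-4 + 1/61)/61)) = 35698/((2*(1/61)*(-4 + 1/61))) = 35698/((2*(1/61)*(-243/61))) = 35698/(-486/3721) = 35698*(-3721/486) = -66416129/243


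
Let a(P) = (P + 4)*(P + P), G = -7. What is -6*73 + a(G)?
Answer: -396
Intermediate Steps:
a(P) = 2*P*(4 + P) (a(P) = (4 + P)*(2*P) = 2*P*(4 + P))
-6*73 + a(G) = -6*73 + 2*(-7)*(4 - 7) = -438 + 2*(-7)*(-3) = -438 + 42 = -396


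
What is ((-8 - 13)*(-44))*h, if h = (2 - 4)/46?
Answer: -924/23 ≈ -40.174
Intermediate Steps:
h = -1/23 (h = -2*1/46 = -1/23 ≈ -0.043478)
((-8 - 13)*(-44))*h = ((-8 - 13)*(-44))*(-1/23) = -21*(-44)*(-1/23) = 924*(-1/23) = -924/23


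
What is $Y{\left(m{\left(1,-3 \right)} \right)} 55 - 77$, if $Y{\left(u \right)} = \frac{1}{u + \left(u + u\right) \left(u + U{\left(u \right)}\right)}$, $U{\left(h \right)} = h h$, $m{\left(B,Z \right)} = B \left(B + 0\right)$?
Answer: $-66$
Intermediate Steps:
$m{\left(B,Z \right)} = B^{2}$ ($m{\left(B,Z \right)} = B B = B^{2}$)
$U{\left(h \right)} = h^{2}$
$Y{\left(u \right)} = \frac{1}{u + 2 u \left(u + u^{2}\right)}$ ($Y{\left(u \right)} = \frac{1}{u + \left(u + u\right) \left(u + u^{2}\right)} = \frac{1}{u + 2 u \left(u + u^{2}\right)}$)
$Y{\left(m{\left(1,-3 \right)} \right)} 55 - 77 = \frac{1}{1^{2} \left(1 + 2 \cdot 1^{2} + 2 \left(1^{2}\right)^{2}\right)} 55 - 77 = \frac{1}{1 \left(1 + 2 \cdot 1 + 2 \cdot 1^{2}\right)} 55 - 77 = 1 \frac{1}{1 + 2 + 2 \cdot 1} \cdot 55 - 77 = 1 \frac{1}{1 + 2 + 2} \cdot 55 - 77 = 1 \cdot \frac{1}{5} \cdot 55 - 77 = \frac{1}{5} \cdot 55 - 77 = 11 - 77 = -66$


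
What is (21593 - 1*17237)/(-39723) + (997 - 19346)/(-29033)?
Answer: 200803193/384425953 ≈ 0.52235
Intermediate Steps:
(21593 - 1*17237)/(-39723) + (997 - 19346)/(-29033) = (21593 - 17237)*(-1/39723) - 18349*(-1/29033) = 4356*(-1/39723) + 18349/29033 = -1452/13241 + 18349/29033 = 200803193/384425953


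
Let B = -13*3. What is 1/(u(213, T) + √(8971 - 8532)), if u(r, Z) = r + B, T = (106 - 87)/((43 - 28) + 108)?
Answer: 174/29837 - √439/29837 ≈ 0.0051295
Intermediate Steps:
T = 19/123 (T = 19/(15 + 108) = 19/123 ≈ 0.15447)
B = -39
u(r, Z) = -39 + r (u(r, Z) = r - 39 = -39 + r)
1/(u(213, T) + √(8971 - 8532)) = 1/((-39 + 213) + √(8971 - 8532)) = 1/(174 + √439)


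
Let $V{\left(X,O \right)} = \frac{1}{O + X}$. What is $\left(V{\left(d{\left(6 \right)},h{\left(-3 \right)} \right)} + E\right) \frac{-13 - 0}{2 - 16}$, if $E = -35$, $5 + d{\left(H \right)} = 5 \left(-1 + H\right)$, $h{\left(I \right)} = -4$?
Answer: $- \frac{7267}{224} \approx -32.442$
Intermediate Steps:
$d{\left(H \right)} = -10 + 5 H$ ($d{\left(H \right)} = -5 + 5 \left(-1 + H\right) = -5 + \left(-5 + 5 H\right) = -10 + 5 H$)
$\left(V{\left(d{\left(6 \right)},h{\left(-3 \right)} \right)} + E\right) \frac{-13 - 0}{2 - 16} = \left(\frac{1}{-4 + \left(-10 + 5 \cdot 6\right)} - 35\right) \frac{-13 - 0}{2 - 16} = \left(\frac{1}{-4 + \left(-10 + 30\right)} - 35\right) \frac{-13 + 0}{-14} = \left(\frac{1}{-4 + 20} - 35\right) \left(\left(-13\right) \left(- \frac{1}{14}\right)\right) = \left(\frac{1}{16} - 35\right) \frac{13}{14} = \left(- \frac{559}{16}\right) \frac{13}{14} = - \frac{7267}{224}$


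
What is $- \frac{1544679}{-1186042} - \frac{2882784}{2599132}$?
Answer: $\frac{148930429425}{770669928886} \approx 0.19325$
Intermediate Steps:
$- \frac{1544679}{-1186042} - \frac{2882784}{2599132} = \left(-1544679\right) \left(- \frac{1}{1186042}\right) - \frac{720696}{649783} = \frac{1544679}{1186042} - \frac{720696}{649783} = \frac{148930429425}{770669928886}$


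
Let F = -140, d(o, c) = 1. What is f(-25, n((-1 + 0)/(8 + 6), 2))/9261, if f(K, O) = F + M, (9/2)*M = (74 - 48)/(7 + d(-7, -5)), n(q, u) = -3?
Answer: -2507/166698 ≈ -0.015039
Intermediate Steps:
M = 13/18 (M = 2*((74 - 48)/(7 + 1))/9 = 2*(26/8)/9 = 2*(26*(⅛))/9 = (2/9)*(13/4) = 13/18 ≈ 0.72222)
f(K, O) = -2507/18 (f(K, O) = -140 + 13/18 = -2507/18)
f(-25, n((-1 + 0)/(8 + 6), 2))/9261 = -2507/18/9261 = -2507/18*1/9261 = -2507/166698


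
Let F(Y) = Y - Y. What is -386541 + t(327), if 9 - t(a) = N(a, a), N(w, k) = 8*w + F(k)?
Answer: -389148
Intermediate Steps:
F(Y) = 0
N(w, k) = 8*w (N(w, k) = 8*w + 0 = 8*w)
t(a) = 9 - 8*a
-386541 + t(327) = -386541 + (9 - 8*327) = -386541 + (9 - 2616) = -386541 - 2607 = -389148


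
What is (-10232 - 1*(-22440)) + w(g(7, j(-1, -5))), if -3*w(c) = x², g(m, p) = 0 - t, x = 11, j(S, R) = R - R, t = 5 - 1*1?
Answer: 36503/3 ≈ 12168.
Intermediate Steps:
t = 4 (t = 5 - 1 = 4)
j(S, R) = 0
g(m, p) = -4 (g(m, p) = 0 - 1*4 = 0 - 4 = -4)
w(c) = -121/3 (w(c) = -⅓*11² = -⅓*121 = -121/3)
(-10232 - 1*(-22440)) + w(g(7, j(-1, -5))) = (-10232 - 1*(-22440)) - 121/3 = (-10232 + 22440) - 121/3 = 12208 - 121/3 = 36503/3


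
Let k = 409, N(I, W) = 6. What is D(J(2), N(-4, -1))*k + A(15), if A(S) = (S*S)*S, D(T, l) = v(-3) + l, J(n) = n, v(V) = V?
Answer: 4602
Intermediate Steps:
D(T, l) = -3 + l
A(S) = S**3 (A(S) = S**2*S = S**3)
D(J(2), N(-4, -1))*k + A(15) = (-3 + 6)*409 + 15**3 = 3*409 + 3375 = 1227 + 3375 = 4602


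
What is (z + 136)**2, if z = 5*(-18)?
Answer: 2116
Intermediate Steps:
z = -90
(z + 136)**2 = (-90 + 136)**2 = 46**2 = 2116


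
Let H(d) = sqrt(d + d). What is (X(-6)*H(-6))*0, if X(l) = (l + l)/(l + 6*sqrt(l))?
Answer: 0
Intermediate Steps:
X(l) = 2*l/(l + 6*sqrt(l)) (X(l) = (2*l)/(l + 6*sqrt(l)) = 2*l/(l + 6*sqrt(l)))
H(d) = sqrt(2)*sqrt(d) (H(d) = sqrt(2*d) = sqrt(2)*sqrt(d))
(X(-6)*H(-6))*0 = ((2*(-6)/(-6 + 6*sqrt(-6)))*(sqrt(2)*sqrt(-6)))*0 = ((2*(-6)/(-6 + 6*(I*sqrt(6))))*(sqrt(2)*(I*sqrt(6))))*0 = ((2*(-6)/(-6 + 6*I*sqrt(6)))*(2*I*sqrt(3)))*0 = ((-12/(-6 + 6*I*sqrt(6)))*(2*I*sqrt(3)))*0 = -24*I*sqrt(3)/(-6 + 6*I*sqrt(6))*0 = 0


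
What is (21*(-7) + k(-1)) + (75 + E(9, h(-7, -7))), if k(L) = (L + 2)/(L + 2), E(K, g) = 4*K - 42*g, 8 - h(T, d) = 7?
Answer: -77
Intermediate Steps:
h(T, d) = 1 (h(T, d) = 8 - 1*7 = 8 - 7 = 1)
E(K, g) = -42*g + 4*K
k(L) = 1 (k(L) = (2 + L)/(2 + L) = 1)
(21*(-7) + k(-1)) + (75 + E(9, h(-7, -7))) = (21*(-7) + 1) + (75 + (-42*1 + 4*9)) = (-147 + 1) + (75 + (-42 + 36)) = -146 + (75 - 6) = -146 + 69 = -77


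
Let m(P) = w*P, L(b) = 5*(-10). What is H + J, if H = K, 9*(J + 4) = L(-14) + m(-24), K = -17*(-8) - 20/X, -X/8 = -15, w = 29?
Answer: 881/18 ≈ 48.944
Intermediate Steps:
X = 120 (X = -8*(-15) = 120)
L(b) = -50
m(P) = 29*P
K = 815/6 (K = -17*(-8) - 20/120 = 136 - 20*1/120 = 136 - ⅙ = 815/6 ≈ 135.83)
J = -782/9 (J = -4 + (-50 + 29*(-24))/9 = -4 + (-50 - 696)/9 = -4 + (⅑)*(-746) = -4 - 746/9 = -782/9 ≈ -86.889)
H = 815/6 ≈ 135.83
H + J = 815/6 - 782/9 = 881/18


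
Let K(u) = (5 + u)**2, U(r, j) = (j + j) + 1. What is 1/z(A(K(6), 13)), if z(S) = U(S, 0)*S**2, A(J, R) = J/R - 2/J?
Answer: 2474329/213598225 ≈ 0.011584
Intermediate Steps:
U(r, j) = 1 + 2*j (U(r, j) = 2*j + 1 = 1 + 2*j)
A(J, R) = -2/J + J/R
z(S) = S**2 (z(S) = (1 + 2*0)*S**2 = (1 + 0)*S**2 = 1*S**2 = S**2)
1/z(A(K(6), 13)) = 1/((-2/(5 + 6)**2 + (5 + 6)**2/13)**2) = 1/((-2/(11**2) + 11**2*(1/13))**2) = 1/((-2/121 + 121*(1/13))**2) = 1/((-2*1/121 + 121/13)**2) = 1/((-2/121 + 121/13)**2) = 1/((14615/1573)**2) = 1/(213598225/2474329) = 2474329/213598225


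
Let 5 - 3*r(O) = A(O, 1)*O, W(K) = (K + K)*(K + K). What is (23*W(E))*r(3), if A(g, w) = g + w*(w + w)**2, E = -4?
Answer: -23552/3 ≈ -7850.7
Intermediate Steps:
W(K) = 4*K**2 (W(K) = (2*K)*(2*K) = 4*K**2)
A(g, w) = g + 4*w**3 (A(g, w) = g + w*(2*w)**2 = g + w*(4*w**2) = g + 4*w**3)
r(O) = 5/3 - O*(4 + O)/3 (r(O) = 5/3 - (O + 4*1**3)*O/3 = 5/3 - (O + 4*1)*O/3 = 5/3 - (O + 4)*O/3 = 5/3 - (4 + O)*O/3 = 5/3 - O*(4 + O)/3)
(23*W(E))*r(3) = (23*(4*(-4)**2))*(5/3 - 1/3*3*(4 + 3)) = (23*(4*16))*(5/3 - 1/3*3*7) = (23*64)*(5/3 - 7) = 1472*(-16/3) = -23552/3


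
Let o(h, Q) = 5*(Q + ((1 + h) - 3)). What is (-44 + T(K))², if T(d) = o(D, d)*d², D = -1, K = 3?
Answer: 1936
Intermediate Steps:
o(h, Q) = -10 + 5*Q + 5*h (o(h, Q) = 5*(Q + (-2 + h)) = 5*(-2 + Q + h) = -10 + 5*Q + 5*h)
T(d) = d²*(-15 + 5*d) (T(d) = (-10 + 5*d + 5*(-1))*d² = (-10 + 5*d - 5)*d² = (-15 + 5*d)*d² = d²*(-15 + 5*d))
(-44 + T(K))² = (-44 + 5*3²*(-3 + 3))² = (-44 + 5*9*0)² = (-44 + 0)² = (-44)² = 1936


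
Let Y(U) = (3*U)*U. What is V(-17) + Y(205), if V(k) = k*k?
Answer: 126364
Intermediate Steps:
V(k) = k²
Y(U) = 3*U²
V(-17) + Y(205) = (-17)² + 3*205² = 289 + 3*42025 = 289 + 126075 = 126364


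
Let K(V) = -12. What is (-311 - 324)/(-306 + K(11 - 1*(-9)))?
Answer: 635/318 ≈ 1.9969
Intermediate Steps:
(-311 - 324)/(-306 + K(11 - 1*(-9))) = (-311 - 324)/(-306 - 12) = -635/(-318) = -635*(-1/318) = 635/318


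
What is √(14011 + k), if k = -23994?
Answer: I*√9983 ≈ 99.915*I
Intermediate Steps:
√(14011 + k) = √(14011 - 23994) = √(-9983) = I*√9983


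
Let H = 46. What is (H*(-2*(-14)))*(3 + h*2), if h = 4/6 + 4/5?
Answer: 114632/15 ≈ 7642.1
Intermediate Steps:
h = 22/15 (h = 4*(1/6) + 4*(1/5) = 2/3 + 4/5 = 22/15 ≈ 1.4667)
(H*(-2*(-14)))*(3 + h*2) = (46*(-2*(-14)))*(3 + (22/15)*2) = (46*28)*(3 + 44/15) = 1288*(89/15) = 114632/15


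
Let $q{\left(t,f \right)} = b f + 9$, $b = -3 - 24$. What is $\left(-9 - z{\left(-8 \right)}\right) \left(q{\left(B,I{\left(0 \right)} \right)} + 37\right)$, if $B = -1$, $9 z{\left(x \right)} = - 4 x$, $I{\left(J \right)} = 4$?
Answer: $\frac{7006}{9} \approx 778.44$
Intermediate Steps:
$z{\left(x \right)} = - \frac{4 x}{9}$ ($z{\left(x \right)} = \frac{\left(-4\right) x}{9} = - \frac{4 x}{9}$)
$b = -27$ ($b = -3 - 24 = -27$)
$q{\left(t,f \right)} = 9 - 27 f$ ($q{\left(t,f \right)} = - 27 f + 9 = 9 - 27 f$)
$\left(-9 - z{\left(-8 \right)}\right) \left(q{\left(B,I{\left(0 \right)} \right)} + 37\right) = \left(-9 - \left(- \frac{4}{9}\right) \left(-8\right)\right) \left(\left(9 - 108\right) + 37\right) = \left(-9 - \frac{32}{9}\right) \left(\left(9 - 108\right) + 37\right) = \left(-9 - \frac{32}{9}\right) \left(-99 + 37\right) = \left(- \frac{113}{9}\right) \left(-62\right) = \frac{7006}{9}$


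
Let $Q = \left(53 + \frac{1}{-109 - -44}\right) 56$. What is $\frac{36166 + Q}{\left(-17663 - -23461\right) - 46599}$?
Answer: $- \frac{2543654}{2652065} \approx -0.95912$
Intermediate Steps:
$Q = \frac{192864}{65}$ ($Q = \left(53 + \frac{1}{-109 + 44}\right) 56 = \left(53 + \frac{1}{-65}\right) 56 = \left(53 - \frac{1}{65}\right) 56 = \frac{3444}{65} \cdot 56 = \frac{192864}{65} \approx 2967.1$)
$\frac{36166 + Q}{\left(-17663 - -23461\right) - 46599} = \frac{36166 + \frac{192864}{65}}{\left(-17663 - -23461\right) - 46599} = \frac{2543654}{65 \left(\left(-17663 + 23461\right) - 46599\right)} = \frac{2543654}{65 \left(5798 - 46599\right)} = \frac{2543654}{65 \left(-40801\right)} = \frac{2543654}{65} \left(- \frac{1}{40801}\right) = - \frac{2543654}{2652065}$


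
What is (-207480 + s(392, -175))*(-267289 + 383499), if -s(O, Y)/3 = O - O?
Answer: -24111250800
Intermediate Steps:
s(O, Y) = 0 (s(O, Y) = -3*(O - O) = -3*0 = 0)
(-207480 + s(392, -175))*(-267289 + 383499) = (-207480 + 0)*(-267289 + 383499) = -207480*116210 = -24111250800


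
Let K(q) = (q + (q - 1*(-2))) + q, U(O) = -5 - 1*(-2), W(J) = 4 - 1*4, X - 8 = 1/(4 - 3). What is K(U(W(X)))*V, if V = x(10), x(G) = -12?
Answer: 84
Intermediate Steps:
X = 9 (X = 8 + 1/(4 - 3) = 8 + 1/1 = 8 + 1 = 9)
W(J) = 0 (W(J) = 4 - 4 = 0)
U(O) = -3 (U(O) = -5 + 2 = -3)
V = -12
K(q) = 2 + 3*q (K(q) = (q + (q + 2)) + q = (q + (2 + q)) + q = (2 + 2*q) + q = 2 + 3*q)
K(U(W(X)))*V = (2 + 3*(-3))*(-12) = (2 - 9)*(-12) = -7*(-12) = 84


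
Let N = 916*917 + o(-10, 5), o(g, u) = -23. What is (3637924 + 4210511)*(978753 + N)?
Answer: 14273964431370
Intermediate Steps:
N = 839949 (N = 916*917 - 23 = 839972 - 23 = 839949)
(3637924 + 4210511)*(978753 + N) = (3637924 + 4210511)*(978753 + 839949) = 7848435*1818702 = 14273964431370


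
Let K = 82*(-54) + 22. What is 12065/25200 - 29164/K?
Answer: 78809119/11103120 ≈ 7.0979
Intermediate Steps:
K = -4406 (K = -4428 + 22 = -4406)
12065/25200 - 29164/K = 12065/25200 - 29164/(-4406) = 12065*(1/25200) - 29164*(-1/4406) = 2413/5040 + 14582/2203 = 78809119/11103120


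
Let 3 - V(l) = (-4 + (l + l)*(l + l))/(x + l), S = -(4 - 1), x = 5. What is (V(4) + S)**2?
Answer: 400/9 ≈ 44.444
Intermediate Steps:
S = -3 (S = -1*3 = -3)
V(l) = 3 - (-4 + 4*l**2)/(5 + l) (V(l) = 3 - (-4 + (l + l)*(l + l))/(5 + l) = 3 - (-4 + (2*l)*(2*l))/(5 + l) = 3 - (-4 + 4*l**2)/(5 + l))
(V(4) + S)**2 = ((19 - 4*4**2 + 3*4)/(5 + 4) - 3)**2 = ((19 - 4*16 + 12)/9 - 3)**2 = ((19 - 64 + 12)/9 - 3)**2 = ((1/9)*(-33) - 3)**2 = (-11/3 - 3)**2 = (-20/3)**2 = 400/9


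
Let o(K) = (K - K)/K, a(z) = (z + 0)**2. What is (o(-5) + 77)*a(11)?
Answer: 9317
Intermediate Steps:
a(z) = z**2
o(K) = 0 (o(K) = 0/K = 0)
(o(-5) + 77)*a(11) = (0 + 77)*11**2 = 77*121 = 9317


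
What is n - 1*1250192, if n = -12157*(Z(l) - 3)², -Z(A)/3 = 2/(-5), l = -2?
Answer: -32239517/25 ≈ -1.2896e+6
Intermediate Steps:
Z(A) = 6/5 (Z(A) = -6/(-5) = -6*(-1)/5 = -3*(-⅖) = 6/5)
n = -984717/25 (n = -12157*(6/5 - 3)² = -12157*(-9/5)² = -12157*81/25 = -984717/25 ≈ -39389.)
n - 1*1250192 = -984717/25 - 1*1250192 = -984717/25 - 1250192 = -32239517/25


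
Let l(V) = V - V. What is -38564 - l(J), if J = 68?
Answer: -38564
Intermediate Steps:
l(V) = 0
-38564 - l(J) = -38564 - 1*0 = -38564 + 0 = -38564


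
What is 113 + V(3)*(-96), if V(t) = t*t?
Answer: -751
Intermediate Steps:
V(t) = t**2
113 + V(3)*(-96) = 113 + 3**2*(-96) = 113 + 9*(-96) = 113 - 864 = -751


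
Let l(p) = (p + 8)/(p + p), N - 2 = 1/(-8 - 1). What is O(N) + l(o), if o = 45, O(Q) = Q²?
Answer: 3367/810 ≈ 4.1568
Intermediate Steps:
N = 17/9 (N = 2 + 1/(-8 - 1) = 2 + 1/(-9) = 2 - ⅑ = 17/9 ≈ 1.8889)
l(p) = (8 + p)/(2*p) (l(p) = (8 + p)/((2*p)) = (8 + p)*(1/(2*p)) = (8 + p)/(2*p))
O(N) + l(o) = (17/9)² + (½)*(8 + 45)/45 = 289/81 + (½)*(1/45)*53 = 289/81 + 53/90 = 3367/810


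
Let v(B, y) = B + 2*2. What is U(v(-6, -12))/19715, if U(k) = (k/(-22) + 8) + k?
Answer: 67/216865 ≈ 0.00030895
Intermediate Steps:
v(B, y) = 4 + B (v(B, y) = B + 4 = 4 + B)
U(k) = 8 + 21*k/22 (U(k) = (k*(-1/22) + 8) + k = (-k/22 + 8) + k = (8 - k/22) + k = 8 + 21*k/22)
U(v(-6, -12))/19715 = (8 + 21*(4 - 6)/22)/19715 = (8 + (21/22)*(-2))*(1/19715) = (8 - 21/11)*(1/19715) = (67/11)*(1/19715) = 67/216865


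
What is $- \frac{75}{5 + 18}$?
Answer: $- \frac{75}{23} \approx -3.2609$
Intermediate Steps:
$- \frac{75}{5 + 18} = - \frac{75}{23}$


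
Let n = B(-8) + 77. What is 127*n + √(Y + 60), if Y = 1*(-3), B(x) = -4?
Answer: 9271 + √57 ≈ 9278.5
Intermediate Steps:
Y = -3
n = 73 (n = -4 + 77 = 73)
127*n + √(Y + 60) = 127*73 + √(-3 + 60) = 9271 + √57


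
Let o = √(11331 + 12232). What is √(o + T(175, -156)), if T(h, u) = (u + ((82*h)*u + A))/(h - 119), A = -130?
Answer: √(-7836101 + 196*√23563)/14 ≈ 199.57*I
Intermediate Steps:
T(h, u) = (-130 + u + 82*h*u)/(-119 + h) (T(h, u) = (u + ((82*h)*u - 130))/(h - 119) = (u + (82*h*u - 130))/(-119 + h) = (u + (-130 + 82*h*u))/(-119 + h) = (-130 + u + 82*h*u)/(-119 + h))
o = √23563 ≈ 153.50
√(o + T(175, -156)) = √(√23563 + (-130 - 156 + 82*175*(-156))/(-119 + 175)) = √(√23563 + (-130 - 156 - 2238600)/56) = √(√23563 + (1/56)*(-2238886)) = √(√23563 - 1119443/28) = √(-1119443/28 + √23563)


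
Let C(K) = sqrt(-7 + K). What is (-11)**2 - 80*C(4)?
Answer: 121 - 80*I*sqrt(3) ≈ 121.0 - 138.56*I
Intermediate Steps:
(-11)**2 - 80*C(4) = (-11)**2 - 80*sqrt(-7 + 4) = 121 - 80*I*sqrt(3)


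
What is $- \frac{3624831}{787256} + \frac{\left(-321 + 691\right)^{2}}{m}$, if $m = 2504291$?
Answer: $- \frac{8969856303421}{1971518115496} \approx -4.5497$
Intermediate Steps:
$- \frac{3624831}{787256} + \frac{\left(-321 + 691\right)^{2}}{m} = - \frac{3624831}{787256} + \frac{\left(-321 + 691\right)^{2}}{2504291} = \left(-3624831\right) \frac{1}{787256} + 370^{2} \cdot \frac{1}{2504291} = - \frac{3624831}{787256} + 136900 \cdot \frac{1}{2504291} = - \frac{3624831}{787256} + \frac{136900}{2504291} = - \frac{8969856303421}{1971518115496}$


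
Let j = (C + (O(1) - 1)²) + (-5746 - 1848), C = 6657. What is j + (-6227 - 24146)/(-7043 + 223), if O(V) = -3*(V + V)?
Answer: -6025787/6820 ≈ -883.55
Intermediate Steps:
O(V) = -6*V
j = -888 (j = (6657 + (-6*1 - 1)²) + (-5746 - 1848) = (6657 + (-6 - 1)²) - 7594 = (6657 + (-7)²) - 7594 = (6657 + 49) - 7594 = 6706 - 7594 = -888)
j + (-6227 - 24146)/(-7043 + 223) = -888 + (-6227 - 24146)/(-7043 + 223) = -888 - 30373/(-6820) = -888 - 30373*(-1/6820) = -888 + 30373/6820 = -6025787/6820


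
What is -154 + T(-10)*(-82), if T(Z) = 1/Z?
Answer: -729/5 ≈ -145.80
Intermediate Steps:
T(Z) = 1/Z
-154 + T(-10)*(-82) = -154 - 82/(-10) = -154 - ⅒*(-82) = -154 + 41/5 = -729/5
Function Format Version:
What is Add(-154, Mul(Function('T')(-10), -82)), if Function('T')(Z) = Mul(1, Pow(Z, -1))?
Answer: Rational(-729, 5) ≈ -145.80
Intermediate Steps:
Function('T')(Z) = Pow(Z, -1)
Add(-154, Mul(Function('T')(-10), -82)) = Add(-154, Mul(Pow(-10, -1), -82)) = Add(-154, Mul(Rational(-1, 10), -82)) = Add(-154, Rational(41, 5)) = Rational(-729, 5)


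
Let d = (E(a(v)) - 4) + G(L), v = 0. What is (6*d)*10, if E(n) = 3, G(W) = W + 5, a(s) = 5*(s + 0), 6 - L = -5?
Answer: 900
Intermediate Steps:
L = 11 (L = 6 - 1*(-5) = 6 + 5 = 11)
a(s) = 5*s
G(W) = 5 + W
d = 15 (d = (3 - 4) + (5 + 11) = -1 + 16 = 15)
(6*d)*10 = (6*15)*10 = 90*10 = 900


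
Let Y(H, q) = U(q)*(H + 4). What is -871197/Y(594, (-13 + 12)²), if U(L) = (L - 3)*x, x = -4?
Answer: -871197/4784 ≈ -182.11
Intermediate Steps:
U(L) = 12 - 4*L (U(L) = (L - 3)*(-4) = (-3 + L)*(-4) = 12 - 4*L)
Y(H, q) = (4 + H)*(12 - 4*q) (Y(H, q) = (12 - 4*q)*(H + 4) = (12 - 4*q)*(4 + H) = (4 + H)*(12 - 4*q))
-871197/Y(594, (-13 + 12)²) = -871197*1/(4*(3 - (-13 + 12)²)*(4 + 594)) = -871197*1/(2392*(3 - 1*(-1)²)) = -871197*1/(2392*(3 - 1*1)) = -871197*1/(2392*(3 - 1)) = -871197/(4*2*598) = -871197/4784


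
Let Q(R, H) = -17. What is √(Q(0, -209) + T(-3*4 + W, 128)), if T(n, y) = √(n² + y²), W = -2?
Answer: √(-17 + 2*√4145) ≈ 10.572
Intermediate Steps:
√(Q(0, -209) + T(-3*4 + W, 128)) = √(-17 + √((-3*4 - 2)² + 128²)) = √(-17 + √((-12 - 2)² + 16384)) = √(-17 + √((-14)² + 16384)) = √(-17 + √(196 + 16384)) = √(-17 + √16580) = √(-17 + 2*√4145)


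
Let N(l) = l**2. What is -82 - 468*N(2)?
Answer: -1954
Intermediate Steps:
-82 - 468*N(2) = -82 - 468*2**2 = -82 - 468*4 = -82 - 1872 = -1954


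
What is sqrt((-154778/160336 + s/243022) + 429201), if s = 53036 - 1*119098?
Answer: sqrt(60248475973016976879278)/374665148 ≈ 655.13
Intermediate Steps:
s = -66062 (s = 53036 - 119098 = -66062)
sqrt((-154778/160336 + s/243022) + 429201) = sqrt((-154778/160336 - 66062/243022) + 429201) = sqrt((-154778*1/160336 - 66062*1/243022) + 429201) = sqrt((-77389/80168 - 33031/121511) + 429201) = sqrt(-12051643987/9741293848 + 429201) = sqrt(4180961009211461/9741293848) = sqrt(60248475973016976879278)/374665148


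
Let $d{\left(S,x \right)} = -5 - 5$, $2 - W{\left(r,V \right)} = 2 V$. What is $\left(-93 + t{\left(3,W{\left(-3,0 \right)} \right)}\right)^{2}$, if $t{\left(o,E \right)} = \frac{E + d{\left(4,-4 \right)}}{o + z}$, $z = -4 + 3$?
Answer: $9409$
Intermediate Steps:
$W{\left(r,V \right)} = 2 - 2 V$
$d{\left(S,x \right)} = -10$ ($d{\left(S,x \right)} = -5 - 5 = -10$)
$z = -1$
$t{\left(o,E \right)} = \frac{-10 + E}{-1 + o}$ ($t{\left(o,E \right)} = \frac{E - 10}{o - 1} = \frac{-10 + E}{-1 + o}$)
$\left(-93 + t{\left(3,W{\left(-3,0 \right)} \right)}\right)^{2} = \left(-93 + \frac{-10 + \left(2 - 0\right)}{-1 + 3}\right)^{2} = \left(-93 + \frac{-10 + \left(2 + 0\right)}{2}\right)^{2} = \left(-93 + \frac{-10 + 2}{2}\right)^{2} = \left(-93 + \frac{1}{2} \left(-8\right)\right)^{2} = \left(-93 - 4\right)^{2} = \left(-97\right)^{2} = 9409$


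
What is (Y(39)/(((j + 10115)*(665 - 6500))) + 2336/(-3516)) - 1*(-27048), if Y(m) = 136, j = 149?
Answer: 59327988909499/2193487365 ≈ 27047.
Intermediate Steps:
(Y(39)/(((j + 10115)*(665 - 6500))) + 2336/(-3516)) - 1*(-27048) = (136/(((149 + 10115)*(665 - 6500))) + 2336/(-3516)) - 1*(-27048) = (136/((10264*(-5835))) + 2336*(-1/3516)) + 27048 = (136/(-59890440) - 584/879) + 27048 = (136*(-1/59890440) - 584/879) + 27048 = (-17/7486305 - 584/879) + 27048 = -1457339021/2193487365 + 27048 = 59327988909499/2193487365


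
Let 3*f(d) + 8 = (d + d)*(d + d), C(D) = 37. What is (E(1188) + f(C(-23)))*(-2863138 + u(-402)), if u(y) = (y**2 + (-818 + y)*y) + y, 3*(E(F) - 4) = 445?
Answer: -4367704600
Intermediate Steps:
E(F) = 457/3 (E(F) = 4 + (1/3)*445 = 4 + 445/3 = 457/3)
f(d) = -8/3 + 4*d**2/3 (f(d) = -8/3 + ((d + d)*(d + d))/3 = -8/3 + ((2*d)*(2*d))/3 = -8/3 + (4*d**2)/3 = -8/3 + 4*d**2/3)
u(y) = y + y**2 + y*(-818 + y) (u(y) = (y**2 + y*(-818 + y)) + y = y + y**2 + y*(-818 + y))
(E(1188) + f(C(-23)))*(-2863138 + u(-402)) = (457/3 + (-8/3 + (4/3)*37**2))*(-2863138 - 402*(-817 + 2*(-402))) = (457/3 + (-8/3 + (4/3)*1369))*(-2863138 - 402*(-817 - 804)) = (457/3 + (-8/3 + 5476/3))*(-2863138 - 402*(-1621)) = (457/3 + 5468/3)*(-2863138 + 651642) = 1975*(-2211496) = -4367704600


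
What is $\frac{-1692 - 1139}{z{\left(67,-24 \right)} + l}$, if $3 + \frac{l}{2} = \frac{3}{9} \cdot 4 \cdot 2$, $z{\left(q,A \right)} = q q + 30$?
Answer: $- \frac{8493}{13555} \approx -0.62656$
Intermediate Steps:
$z{\left(q,A \right)} = 30 + q^{2}$ ($z{\left(q,A \right)} = q^{2} + 30 = 30 + q^{2}$)
$l = - \frac{2}{3}$ ($l = -6 + 2 \cdot \frac{3}{9} \cdot 4 \cdot 2 = -6 + 2 \cdot 3 \cdot \frac{1}{9} \cdot 4 \cdot 2 = -6 + 2 \cdot \frac{1}{3} \cdot 4 \cdot 2 = -6 + 2 \cdot \frac{4}{3} \cdot 2 = -6 + 2 \cdot \frac{8}{3} = -6 + \frac{16}{3} = - \frac{2}{3} \approx -0.66667$)
$\frac{-1692 - 1139}{z{\left(67,-24 \right)} + l} = \frac{-1692 - 1139}{\left(30 + 67^{2}\right) - \frac{2}{3}} = - \frac{2831}{\left(30 + 4489\right) - \frac{2}{3}} = - \frac{2831}{4519 - \frac{2}{3}} = - \frac{2831}{\frac{13555}{3}} = \left(-2831\right) \frac{3}{13555} = - \frac{8493}{13555}$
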